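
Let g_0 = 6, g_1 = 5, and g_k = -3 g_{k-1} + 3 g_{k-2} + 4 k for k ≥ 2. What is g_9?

g_2 = -3·5 + 3·6 + 8 = 11
g_3 = -3·11 + 3·5 + 12 = -6
g_4 = -3·(-6) + 3·11 + 16 = 67
g_5 = -3·67 + 3·(-6) + 20 = -199
g_6 = -3·(-199) + 3·67 + 24 = 822
g_7 = -3·822 + 3·(-199) + 28 = -3035
g_8 = -3·(-3035) + 3·822 + 32 = 11603
g_9 = -3·11603 + 3·(-3035) + 36 = -43878

-43878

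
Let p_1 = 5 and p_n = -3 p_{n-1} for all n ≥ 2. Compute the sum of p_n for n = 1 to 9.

24605

p_2 = -3*5 = -15
p_3 = -3*(-15) = 45
p_4 = -3*45 = -135
p_5 = -3*(-135) = 405
p_6 = -3*405 = -1215
p_7 = -3*(-1215) = 3645
p_8 = -3*3645 = -10935
p_9 = -3*(-10935) = 32805
Sum = 5 + (-15) + 45 + (-135) + 405 + (-1215) + 3645 + (-10935) + 32805 = 24605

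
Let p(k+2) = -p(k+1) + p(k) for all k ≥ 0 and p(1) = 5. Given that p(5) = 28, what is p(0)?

Let p(0) = w.
p(2) = -5 + w
p(3) = 10 - w
p(4) = -15 + 2w
p(5) = 25 - 3w
So 25 - 3w = 28, giving w = -1.

-1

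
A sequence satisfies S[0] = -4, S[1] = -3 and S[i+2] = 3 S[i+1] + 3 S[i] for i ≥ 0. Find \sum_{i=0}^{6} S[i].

-5428

S[2] = 3*(-3) + 3*(-4) = -21
S[3] = 3*(-21) + 3*(-3) = -72
S[4] = 3*(-72) + 3*(-21) = -279
S[5] = 3*(-279) + 3*(-72) = -1053
S[6] = 3*(-1053) + 3*(-279) = -3996
Sum = (-4) + (-3) + (-21) + (-72) + (-279) + (-1053) + (-3996) = -5428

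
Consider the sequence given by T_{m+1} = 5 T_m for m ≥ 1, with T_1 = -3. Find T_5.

-1875

T_2 = 5*(-3) = -15
T_3 = 5*(-15) = -75
T_4 = 5*(-75) = -375
T_5 = 5*(-375) = -1875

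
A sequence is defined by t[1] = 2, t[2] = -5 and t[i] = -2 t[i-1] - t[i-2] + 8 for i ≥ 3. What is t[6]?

t[3] = -2·(-5) - 2 + 8 = 16
t[4] = -2·16 - (-5) + 8 = -19
t[5] = -2·(-19) - 16 + 8 = 30
t[6] = -2·30 - (-19) + 8 = -33

-33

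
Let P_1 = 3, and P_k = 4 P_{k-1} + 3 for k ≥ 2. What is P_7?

P_2 = 4·3 + 3 = 15
P_3 = 4·15 + 3 = 63
P_4 = 4·63 + 3 = 255
P_5 = 4·255 + 3 = 1023
P_6 = 4·1023 + 3 = 4095
P_7 = 4·4095 + 3 = 16383

16383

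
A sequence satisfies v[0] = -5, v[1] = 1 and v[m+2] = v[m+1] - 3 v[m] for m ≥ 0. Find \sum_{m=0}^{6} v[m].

-53

v[2] = 1 - 3*(-5) = 16
v[3] = 16 - 3*1 = 13
v[4] = 13 - 3*16 = -35
v[5] = (-35) - 3*13 = -74
v[6] = (-74) - 3*(-35) = 31
Sum = (-5) + 1 + 16 + 13 + (-35) + (-74) + 31 = -53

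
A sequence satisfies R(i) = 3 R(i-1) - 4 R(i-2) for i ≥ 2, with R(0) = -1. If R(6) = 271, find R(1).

-7

Let R(1) = v.
R(2) = 4 + 3v
R(3) = 12 + 5v
R(4) = 20 + 3v
R(5) = 12 - 11v
R(6) = -44 - 45v
So -44 - 45v = 271, giving v = -7.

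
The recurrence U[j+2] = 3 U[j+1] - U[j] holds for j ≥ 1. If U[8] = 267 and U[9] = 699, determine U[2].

3

Rearranging, U[j-2] = -(U[j] - 3 U[j-1]).
U[7] = -(699 - 3·267) = 102
U[6] = -(267 - 3·102) = 39
U[5] = -(102 - 3·39) = 15
U[4] = -(39 - 3·15) = 6
U[3] = -(15 - 3·6) = 3
U[2] = -(6 - 3·3) = 3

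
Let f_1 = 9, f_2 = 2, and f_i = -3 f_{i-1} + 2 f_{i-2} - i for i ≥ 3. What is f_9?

f_3 = -3·2 + 2·9 - 3 = 9
f_4 = -3·9 + 2·2 - 4 = -27
f_5 = -3·(-27) + 2·9 - 5 = 94
f_6 = -3·94 + 2·(-27) - 6 = -342
f_7 = -3·(-342) + 2·94 - 7 = 1207
f_8 = -3·1207 + 2·(-342) - 8 = -4313
f_9 = -3·(-4313) + 2·1207 - 9 = 15344

15344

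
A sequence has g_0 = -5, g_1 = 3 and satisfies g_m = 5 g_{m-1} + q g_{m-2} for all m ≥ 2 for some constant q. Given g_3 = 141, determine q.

g_2 = 15 - 5q
g_3 = 75 - 22q
So 75 - 22q = 141, giving q = -3.

-3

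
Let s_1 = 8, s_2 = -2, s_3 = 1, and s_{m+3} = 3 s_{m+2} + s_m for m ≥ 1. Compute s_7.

293

s_4 = 3(1) + 8 = 11
s_5 = 3(11) + (-2) = 31
s_6 = 3(31) + 1 = 94
s_7 = 3(94) + 11 = 293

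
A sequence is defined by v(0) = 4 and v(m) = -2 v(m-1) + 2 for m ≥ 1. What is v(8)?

v(1) = -2·4 + 2 = -6
v(2) = -2·(-6) + 2 = 14
v(3) = -2·14 + 2 = -26
v(4) = -2·(-26) + 2 = 54
v(5) = -2·54 + 2 = -106
v(6) = -2·(-106) + 2 = 214
v(7) = -2·214 + 2 = -426
v(8) = -2·(-426) + 2 = 854

854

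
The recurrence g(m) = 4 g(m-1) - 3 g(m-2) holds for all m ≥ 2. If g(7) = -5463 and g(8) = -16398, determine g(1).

-3

Rearranging, g(m-2) = (g(m) - 4 g(m-1)) / -3.
g(6) = (-16398 - 4(-5463)) / -3 = 5454/-3 = -1818
g(5) = (-5463 - 4(-1818)) / -3 = 1809/-3 = -603
g(4) = (-1818 - 4(-603)) / -3 = 594/-3 = -198
g(3) = (-603 - 4(-198)) / -3 = 189/-3 = -63
g(2) = (-198 - 4(-63)) / -3 = 54/-3 = -18
g(1) = (-63 - 4(-18)) / -3 = 9/-3 = -3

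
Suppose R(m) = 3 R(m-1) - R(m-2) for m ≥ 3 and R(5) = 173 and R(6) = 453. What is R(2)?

9

Rearranging, R(m-2) = -(R(m) - 3 R(m-1)).
R(4) = -(453 - 3*173) = 66
R(3) = -(173 - 3*66) = 25
R(2) = -(66 - 3*25) = 9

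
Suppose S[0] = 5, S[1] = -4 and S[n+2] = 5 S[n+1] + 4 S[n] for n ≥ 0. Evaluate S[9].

-489424

S[2] = 5(-4) + 4(5) = 0
S[3] = 5(0) + 4(-4) = -16
S[4] = 5(-16) + 4(0) = -80
S[5] = 5(-80) + 4(-16) = -464
S[6] = 5(-464) + 4(-80) = -2640
S[7] = 5(-2640) + 4(-464) = -15056
S[8] = 5(-15056) + 4(-2640) = -85840
S[9] = 5(-85840) + 4(-15056) = -489424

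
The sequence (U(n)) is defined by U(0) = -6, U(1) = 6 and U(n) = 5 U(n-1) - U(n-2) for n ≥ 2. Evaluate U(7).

91734

U(2) = 5·6 - (-6) = 36
U(3) = 5·36 - 6 = 174
U(4) = 5·174 - 36 = 834
U(5) = 5·834 - 174 = 3996
U(6) = 5·3996 - 834 = 19146
U(7) = 5·19146 - 3996 = 91734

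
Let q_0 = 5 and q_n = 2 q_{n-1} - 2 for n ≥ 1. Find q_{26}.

201326594

The fixed point is -2/(1 - 2) = 2, so q_n - 2 = 2(q_{n-1} - 2).
Hence q_n = 3·2^n + 2.
q_{26} = 3·2^{26} + 2 = 3·67108864 + 2 = 201326594.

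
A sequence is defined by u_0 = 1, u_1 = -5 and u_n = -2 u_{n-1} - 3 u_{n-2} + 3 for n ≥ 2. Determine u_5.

u_2 = -2·(-5) - 3·1 + 3 = 10
u_3 = -2·10 - 3·(-5) + 3 = -2
u_4 = -2·(-2) - 3·10 + 3 = -23
u_5 = -2·(-23) - 3·(-2) + 3 = 55

55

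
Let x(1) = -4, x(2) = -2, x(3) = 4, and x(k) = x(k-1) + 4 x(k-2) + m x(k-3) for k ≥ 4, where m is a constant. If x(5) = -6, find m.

x(4) = -4 - 4m
x(5) = 12 - 6m
So 12 - 6m = -6, giving m = 3.

3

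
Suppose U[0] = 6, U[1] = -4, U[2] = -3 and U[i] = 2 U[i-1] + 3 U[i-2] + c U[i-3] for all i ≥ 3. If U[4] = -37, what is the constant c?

U[3] = -18 + 6c
U[4] = -45 + 8c
So -45 + 8c = -37, giving c = 1.

1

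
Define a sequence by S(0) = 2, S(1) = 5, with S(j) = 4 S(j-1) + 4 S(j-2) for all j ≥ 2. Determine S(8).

S(2) = 4(5) + 4(2) = 28
S(3) = 4(28) + 4(5) = 132
S(4) = 4(132) + 4(28) = 640
S(5) = 4(640) + 4(132) = 3088
S(6) = 4(3088) + 4(640) = 14912
S(7) = 4(14912) + 4(3088) = 72000
S(8) = 4(72000) + 4(14912) = 347648

347648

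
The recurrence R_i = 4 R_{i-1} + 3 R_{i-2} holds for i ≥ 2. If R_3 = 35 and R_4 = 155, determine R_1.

Rearranging, R_{i-2} = (R_i - 4 R_{i-1}) / 3.
R_2 = (155 - 4*35) / 3 = 15/3 = 5
R_1 = (35 - 4*5) / 3 = 15/3 = 5

5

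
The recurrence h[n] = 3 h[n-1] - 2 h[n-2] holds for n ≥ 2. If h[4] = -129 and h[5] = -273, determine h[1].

Rearranging, h[n-2] = (h[n] - 3 h[n-1]) / -2.
h[3] = (-273 - 3*(-129)) / -2 = 114/-2 = -57
h[2] = (-129 - 3*(-57)) / -2 = 42/-2 = -21
h[1] = (-57 - 3*(-21)) / -2 = 6/-2 = -3

-3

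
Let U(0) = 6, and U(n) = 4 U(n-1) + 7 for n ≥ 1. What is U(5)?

U(1) = 4*6 + 7 = 31
U(2) = 4*31 + 7 = 131
U(3) = 4*131 + 7 = 531
U(4) = 4*531 + 7 = 2131
U(5) = 4*2131 + 7 = 8531

8531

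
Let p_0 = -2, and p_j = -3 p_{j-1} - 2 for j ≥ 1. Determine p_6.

-1094

p_1 = -3*(-2) - 2 = 4
p_2 = -3*4 - 2 = -14
p_3 = -3*(-14) - 2 = 40
p_4 = -3*40 - 2 = -122
p_5 = -3*(-122) - 2 = 364
p_6 = -3*364 - 2 = -1094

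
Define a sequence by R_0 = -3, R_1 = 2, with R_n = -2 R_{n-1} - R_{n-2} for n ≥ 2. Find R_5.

R_2 = -2·2 - (-3) = -1
R_3 = -2·(-1) - 2 = 0
R_4 = -2·0 - (-1) = 1
R_5 = -2·1 - 0 = -2

-2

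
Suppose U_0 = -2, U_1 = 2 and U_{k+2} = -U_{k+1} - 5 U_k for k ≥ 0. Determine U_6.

U_2 = -2 - 5·(-2) = 8
U_3 = -8 - 5·2 = -18
U_4 = -(-18) - 5·8 = -22
U_5 = -(-22) - 5·(-18) = 112
U_6 = -112 - 5·(-22) = -2

-2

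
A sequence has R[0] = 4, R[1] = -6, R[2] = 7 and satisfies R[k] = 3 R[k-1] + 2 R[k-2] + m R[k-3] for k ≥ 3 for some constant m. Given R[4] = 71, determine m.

5

R[3] = 9 + 4m
R[4] = 41 + 6m
So 41 + 6m = 71, giving m = 5.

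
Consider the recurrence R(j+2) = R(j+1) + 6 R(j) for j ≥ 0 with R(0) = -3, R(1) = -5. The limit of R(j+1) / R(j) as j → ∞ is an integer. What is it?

The characteristic equation is r^2 - r - 6 = 0, which factors as (r - 3)(r + 2) = 0.
So the roots are 3 and -2. Since |3| > |-2| and the coefficient of 3^j is non-zero, the ratio tends to 3.

3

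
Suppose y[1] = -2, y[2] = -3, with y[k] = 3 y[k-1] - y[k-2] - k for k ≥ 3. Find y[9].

y[3] = 3*(-3) - (-2) - 3 = -10
y[4] = 3*(-10) - (-3) - 4 = -31
y[5] = 3*(-31) - (-10) - 5 = -88
y[6] = 3*(-88) - (-31) - 6 = -239
y[7] = 3*(-239) - (-88) - 7 = -636
y[8] = 3*(-636) - (-239) - 8 = -1677
y[9] = 3*(-1677) - (-636) - 9 = -4404

-4404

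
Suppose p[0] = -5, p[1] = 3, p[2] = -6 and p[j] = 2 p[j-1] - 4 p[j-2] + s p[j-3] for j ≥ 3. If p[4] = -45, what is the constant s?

p[3] = -24 - 5s
p[4] = -24 - 7s
So -24 - 7s = -45, giving s = 3.

3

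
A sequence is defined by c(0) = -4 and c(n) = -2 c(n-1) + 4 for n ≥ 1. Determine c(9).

c(1) = -2(-4) + 4 = 12
c(2) = -2(12) + 4 = -20
c(3) = -2(-20) + 4 = 44
c(4) = -2(44) + 4 = -84
c(5) = -2(-84) + 4 = 172
c(6) = -2(172) + 4 = -340
c(7) = -2(-340) + 4 = 684
c(8) = -2(684) + 4 = -1364
c(9) = -2(-1364) + 4 = 2732

2732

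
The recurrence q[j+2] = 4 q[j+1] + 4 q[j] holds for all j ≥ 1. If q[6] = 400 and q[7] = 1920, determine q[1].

Rearranging, q[j-2] = (q[j] - 4 q[j-1]) / 4.
q[5] = (1920 - 4(400)) / 4 = 320/4 = 80
q[4] = (400 - 4(80)) / 4 = 80/4 = 20
q[3] = (80 - 4(20)) / 4 = 0/4 = 0
q[2] = (20 - 4(0)) / 4 = 20/4 = 5
q[1] = (0 - 4(5)) / 4 = -20/4 = -5

-5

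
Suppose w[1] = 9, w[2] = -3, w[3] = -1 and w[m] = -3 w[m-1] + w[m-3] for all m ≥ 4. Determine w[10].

8037

w[4] = -3(-1) + 9 = 12
w[5] = -3(12) + (-3) = -39
w[6] = -3(-39) + (-1) = 116
w[7] = -3(116) + 12 = -336
w[8] = -3(-336) + (-39) = 969
w[9] = -3(969) + 116 = -2791
w[10] = -3(-2791) + (-336) = 8037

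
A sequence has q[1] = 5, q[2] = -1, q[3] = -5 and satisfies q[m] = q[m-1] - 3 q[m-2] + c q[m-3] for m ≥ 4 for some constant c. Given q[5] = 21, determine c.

q[4] = -2 + 5c
q[5] = 13 + 4c
So 13 + 4c = 21, giving c = 2.

2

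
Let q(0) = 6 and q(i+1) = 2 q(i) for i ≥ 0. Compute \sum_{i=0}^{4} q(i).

q(1) = 2*6 = 12
q(2) = 2*12 = 24
q(3) = 2*24 = 48
q(4) = 2*48 = 96
Sum = 6 + 12 + 24 + 48 + 96 = 186

186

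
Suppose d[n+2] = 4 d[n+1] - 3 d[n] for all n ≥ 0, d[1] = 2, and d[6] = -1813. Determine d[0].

Let d[0] = z.
d[2] = 8 - 3z
d[3] = 26 - 12z
d[4] = 80 - 39z
d[5] = 242 - 120z
d[6] = 728 - 363z
So 728 - 363z = -1813, giving z = 7.

7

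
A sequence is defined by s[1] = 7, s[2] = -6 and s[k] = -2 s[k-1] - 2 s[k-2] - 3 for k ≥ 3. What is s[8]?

-79

s[3] = -2(-6) - 2(7) - 3 = -5
s[4] = -2(-5) - 2(-6) - 3 = 19
s[5] = -2(19) - 2(-5) - 3 = -31
s[6] = -2(-31) - 2(19) - 3 = 21
s[7] = -2(21) - 2(-31) - 3 = 17
s[8] = -2(17) - 2(21) - 3 = -79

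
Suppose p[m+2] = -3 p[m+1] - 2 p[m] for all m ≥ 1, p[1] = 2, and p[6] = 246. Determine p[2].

Let p[2] = z.
p[3] = -4 - 3z
p[4] = 12 + 7z
p[5] = -28 - 15z
p[6] = 60 + 31z
So 60 + 31z = 246, giving z = 6.

6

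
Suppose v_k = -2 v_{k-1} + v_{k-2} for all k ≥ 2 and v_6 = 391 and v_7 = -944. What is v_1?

Rearranging, v_{k-2} = v_k + 2 v_{k-1}.
v_5 = -944 + 2*391 = -162
v_4 = 391 + 2*(-162) = 67
v_3 = -162 + 2*67 = -28
v_2 = 67 + 2*(-28) = 11
v_1 = -28 + 2*11 = -6

-6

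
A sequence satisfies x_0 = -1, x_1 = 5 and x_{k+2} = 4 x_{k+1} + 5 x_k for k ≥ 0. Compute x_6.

x_2 = 4*5 + 5*(-1) = 15
x_3 = 4*15 + 5*5 = 85
x_4 = 4*85 + 5*15 = 415
x_5 = 4*415 + 5*85 = 2085
x_6 = 4*2085 + 5*415 = 10415

10415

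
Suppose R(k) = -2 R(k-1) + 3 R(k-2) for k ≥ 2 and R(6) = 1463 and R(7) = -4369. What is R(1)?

-1

Rearranging, R(k-2) = (R(k) + 2 R(k-1)) / 3.
R(5) = (-4369 + 2·1463) / 3 = -1443/3 = -481
R(4) = (1463 + 2·(-481)) / 3 = 501/3 = 167
R(3) = (-481 + 2·167) / 3 = -147/3 = -49
R(2) = (167 + 2·(-49)) / 3 = 69/3 = 23
R(1) = (-49 + 2·23) / 3 = -3/3 = -1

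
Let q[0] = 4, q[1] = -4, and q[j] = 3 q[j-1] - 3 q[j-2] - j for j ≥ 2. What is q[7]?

-10

q[2] = 3*(-4) - 3*4 - 2 = -26
q[3] = 3*(-26) - 3*(-4) - 3 = -69
q[4] = 3*(-69) - 3*(-26) - 4 = -133
q[5] = 3*(-133) - 3*(-69) - 5 = -197
q[6] = 3*(-197) - 3*(-133) - 6 = -198
q[7] = 3*(-198) - 3*(-197) - 7 = -10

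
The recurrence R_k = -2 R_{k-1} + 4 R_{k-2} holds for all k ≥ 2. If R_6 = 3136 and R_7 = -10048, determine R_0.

9

Rearranging, R_{k-2} = (R_k + 2 R_{k-1}) / 4.
R_5 = (-10048 + 2·3136) / 4 = -3776/4 = -944
R_4 = (3136 + 2·(-944)) / 4 = 1248/4 = 312
R_3 = (-944 + 2·312) / 4 = -320/4 = -80
R_2 = (312 + 2·(-80)) / 4 = 152/4 = 38
R_1 = (-80 + 2·38) / 4 = -4/4 = -1
R_0 = (38 + 2·(-1)) / 4 = 36/4 = 9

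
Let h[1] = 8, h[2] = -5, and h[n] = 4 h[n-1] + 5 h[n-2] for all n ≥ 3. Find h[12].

h[3] = 4·(-5) + 5·8 = 20
h[4] = 4·20 + 5·(-5) = 55
h[5] = 4·55 + 5·20 = 320
h[6] = 4·320 + 5·55 = 1555
h[7] = 4·1555 + 5·320 = 7820
h[8] = 4·7820 + 5·1555 = 39055
h[9] = 4·39055 + 5·7820 = 195320
h[10] = 4·195320 + 5·39055 = 976555
h[11] = 4·976555 + 5·195320 = 4882820
h[12] = 4·4882820 + 5·976555 = 24414055

24414055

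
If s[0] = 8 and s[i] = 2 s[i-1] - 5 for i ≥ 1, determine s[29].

1610612741

The fixed point is -5/(1 - 2) = 5, so s[i] - 5 = 2(s[i-1] - 5).
Hence s[i] = 3·2^i + 5.
s[29] = 3·2^{29} + 5 = 3·536870912 + 5 = 1610612741.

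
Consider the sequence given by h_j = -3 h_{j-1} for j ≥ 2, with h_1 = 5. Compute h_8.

h_2 = -3(5) = -15
h_3 = -3(-15) = 45
h_4 = -3(45) = -135
h_5 = -3(-135) = 405
h_6 = -3(405) = -1215
h_7 = -3(-1215) = 3645
h_8 = -3(3645) = -10935

-10935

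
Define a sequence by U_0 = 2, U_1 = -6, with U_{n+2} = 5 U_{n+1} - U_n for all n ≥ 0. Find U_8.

-388928

U_2 = 5·(-6) - 2 = -32
U_3 = 5·(-32) - (-6) = -154
U_4 = 5·(-154) - (-32) = -738
U_5 = 5·(-738) - (-154) = -3536
U_6 = 5·(-3536) - (-738) = -16942
U_7 = 5·(-16942) - (-3536) = -81174
U_8 = 5·(-81174) - (-16942) = -388928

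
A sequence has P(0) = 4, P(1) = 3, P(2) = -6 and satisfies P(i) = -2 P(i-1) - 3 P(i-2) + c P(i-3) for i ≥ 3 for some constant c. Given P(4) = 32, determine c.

P(3) = 3 + 4c
P(4) = 12 - 5c
So 12 - 5c = 32, giving c = -4.

-4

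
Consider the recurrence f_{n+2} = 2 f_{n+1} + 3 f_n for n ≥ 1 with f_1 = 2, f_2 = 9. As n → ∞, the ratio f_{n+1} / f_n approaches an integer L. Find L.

The characteristic equation is r^2 - 2r - 3 = 0, which factors as (r - 3)(r + 1) = 0.
So the roots are 3 and -1. Since |3| > |-1| and the coefficient of 3^n is non-zero, the ratio tends to 3.

3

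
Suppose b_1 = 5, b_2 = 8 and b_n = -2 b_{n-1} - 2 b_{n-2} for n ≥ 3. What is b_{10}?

128

b_3 = -2(8) - 2(5) = -26
b_4 = -2(-26) - 2(8) = 36
b_5 = -2(36) - 2(-26) = -20
b_6 = -2(-20) - 2(36) = -32
b_7 = -2(-32) - 2(-20) = 104
b_8 = -2(104) - 2(-32) = -144
b_9 = -2(-144) - 2(104) = 80
b_{10} = -2(80) - 2(-144) = 128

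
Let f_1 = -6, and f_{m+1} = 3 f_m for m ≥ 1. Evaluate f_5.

-486

f_2 = 3(-6) = -18
f_3 = 3(-18) = -54
f_4 = 3(-54) = -162
f_5 = 3(-162) = -486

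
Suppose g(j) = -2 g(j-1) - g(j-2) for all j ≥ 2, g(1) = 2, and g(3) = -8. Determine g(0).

Let g(0) = w.
g(2) = -4 - w
g(3) = 6 + 2w
So 6 + 2w = -8, giving w = -7.

-7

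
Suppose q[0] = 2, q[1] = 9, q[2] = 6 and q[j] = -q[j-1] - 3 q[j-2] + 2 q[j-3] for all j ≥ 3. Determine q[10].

-699

q[3] = -6 - 3·9 + 2·2 = -29
q[4] = -(-29) - 3·6 + 2·9 = 29
q[5] = -29 - 3·(-29) + 2·6 = 70
q[6] = -70 - 3·29 + 2·(-29) = -215
q[7] = -(-215) - 3·70 + 2·29 = 63
q[8] = -63 - 3·(-215) + 2·70 = 722
q[9] = -722 - 3·63 + 2·(-215) = -1341
q[10] = -(-1341) - 3·722 + 2·63 = -699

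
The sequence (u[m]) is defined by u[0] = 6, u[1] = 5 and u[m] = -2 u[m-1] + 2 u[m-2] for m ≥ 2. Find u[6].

-72

u[2] = -2*5 + 2*6 = 2
u[3] = -2*2 + 2*5 = 6
u[4] = -2*6 + 2*2 = -8
u[5] = -2*(-8) + 2*6 = 28
u[6] = -2*28 + 2*(-8) = -72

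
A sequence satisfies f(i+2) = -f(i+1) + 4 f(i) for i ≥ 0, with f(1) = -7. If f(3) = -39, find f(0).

1

Let f(0) = w.
f(2) = 7 + 4w
f(3) = -35 - 4w
So -35 - 4w = -39, giving w = 1.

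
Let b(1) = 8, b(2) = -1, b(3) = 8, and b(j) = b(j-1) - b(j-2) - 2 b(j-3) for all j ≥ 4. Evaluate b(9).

b(4) = 8 - (-1) - 2·8 = -7
b(5) = (-7) - 8 - 2·(-1) = -13
b(6) = (-13) - (-7) - 2·8 = -22
b(7) = (-22) - (-13) - 2·(-7) = 5
b(8) = 5 - (-22) - 2·(-13) = 53
b(9) = 53 - 5 - 2·(-22) = 92

92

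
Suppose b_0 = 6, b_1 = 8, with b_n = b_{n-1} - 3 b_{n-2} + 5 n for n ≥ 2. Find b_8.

-234

b_2 = 8 - 3*6 + 10 = 0
b_3 = 0 - 3*8 + 15 = -9
b_4 = (-9) - 3*0 + 20 = 11
b_5 = 11 - 3*(-9) + 25 = 63
b_6 = 63 - 3*11 + 30 = 60
b_7 = 60 - 3*63 + 35 = -94
b_8 = (-94) - 3*60 + 40 = -234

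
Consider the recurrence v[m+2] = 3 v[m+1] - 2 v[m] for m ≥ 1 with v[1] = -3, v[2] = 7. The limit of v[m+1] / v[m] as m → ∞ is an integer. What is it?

The characteristic equation is r^2 - 3r + 2 = 0, which factors as (r - 2)(r - 1) = 0.
So the roots are 2 and 1. Since |2| > |1| and the coefficient of 2^m is non-zero, the ratio tends to 2.

2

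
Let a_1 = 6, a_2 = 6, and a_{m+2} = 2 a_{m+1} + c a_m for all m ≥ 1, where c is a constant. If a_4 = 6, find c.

-1

a_3 = 12 + 6c
a_4 = 24 + 18c
So 24 + 18c = 6, giving c = -1.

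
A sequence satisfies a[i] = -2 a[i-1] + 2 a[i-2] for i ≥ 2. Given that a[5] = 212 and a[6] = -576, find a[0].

3

Rearranging, a[i-2] = (a[i] + 2 a[i-1]) / 2.
a[4] = (-576 + 2*212) / 2 = -152/2 = -76
a[3] = (212 + 2*(-76)) / 2 = 60/2 = 30
a[2] = (-76 + 2*30) / 2 = -16/2 = -8
a[1] = (30 + 2*(-8)) / 2 = 14/2 = 7
a[0] = (-8 + 2*7) / 2 = 6/2 = 3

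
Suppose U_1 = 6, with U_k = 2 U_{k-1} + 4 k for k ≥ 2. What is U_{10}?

9168

U_2 = 2(6) + 8 = 20
U_3 = 2(20) + 12 = 52
U_4 = 2(52) + 16 = 120
U_5 = 2(120) + 20 = 260
U_6 = 2(260) + 24 = 544
U_7 = 2(544) + 28 = 1116
U_8 = 2(1116) + 32 = 2264
U_9 = 2(2264) + 36 = 4564
U_{10} = 2(4564) + 40 = 9168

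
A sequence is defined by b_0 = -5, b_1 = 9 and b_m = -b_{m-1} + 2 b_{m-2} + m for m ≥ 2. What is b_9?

2311

b_2 = -9 + 2·(-5) + 2 = -17
b_3 = -(-17) + 2·9 + 3 = 38
b_4 = -38 + 2·(-17) + 4 = -68
b_5 = -(-68) + 2·38 + 5 = 149
b_6 = -149 + 2·(-68) + 6 = -279
b_7 = -(-279) + 2·149 + 7 = 584
b_8 = -584 + 2·(-279) + 8 = -1134
b_9 = -(-1134) + 2·584 + 9 = 2311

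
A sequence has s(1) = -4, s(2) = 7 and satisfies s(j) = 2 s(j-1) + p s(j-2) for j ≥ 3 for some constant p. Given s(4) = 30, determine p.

-2

s(3) = 14 - 4p
s(4) = 28 - p
So 28 - p = 30, giving p = -2.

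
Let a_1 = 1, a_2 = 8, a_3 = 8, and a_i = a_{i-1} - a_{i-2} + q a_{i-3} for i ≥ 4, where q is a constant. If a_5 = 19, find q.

3

a_4 = q
a_5 = -8 + 9q
So -8 + 9q = 19, giving q = 3.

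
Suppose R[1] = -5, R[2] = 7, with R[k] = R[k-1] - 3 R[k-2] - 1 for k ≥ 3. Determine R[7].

131

R[3] = 7 - 3(-5) - 1 = 21
R[4] = 21 - 3(7) - 1 = -1
R[5] = (-1) - 3(21) - 1 = -65
R[6] = (-65) - 3(-1) - 1 = -63
R[7] = (-63) - 3(-65) - 1 = 131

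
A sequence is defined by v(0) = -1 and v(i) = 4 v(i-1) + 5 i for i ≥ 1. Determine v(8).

80084

v(1) = 4(-1) + 5 = 1
v(2) = 4(1) + 10 = 14
v(3) = 4(14) + 15 = 71
v(4) = 4(71) + 20 = 304
v(5) = 4(304) + 25 = 1241
v(6) = 4(1241) + 30 = 4994
v(7) = 4(4994) + 35 = 20011
v(8) = 4(20011) + 40 = 80084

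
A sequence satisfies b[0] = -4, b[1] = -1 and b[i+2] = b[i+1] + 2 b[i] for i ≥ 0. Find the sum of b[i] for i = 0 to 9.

-1705

b[2] = (-1) + 2*(-4) = -9
b[3] = (-9) + 2*(-1) = -11
b[4] = (-11) + 2*(-9) = -29
b[5] = (-29) + 2*(-11) = -51
b[6] = (-51) + 2*(-29) = -109
b[7] = (-109) + 2*(-51) = -211
b[8] = (-211) + 2*(-109) = -429
b[9] = (-429) + 2*(-211) = -851
Sum = (-4) + (-1) + (-9) + (-11) + (-29) + (-51) + (-109) + (-211) + (-429) + (-851) = -1705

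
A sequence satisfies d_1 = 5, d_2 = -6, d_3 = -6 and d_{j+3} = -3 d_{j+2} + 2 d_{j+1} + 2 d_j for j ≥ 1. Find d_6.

d_4 = -3(-6) + 2(-6) + 2(5) = 16
d_5 = -3(16) + 2(-6) + 2(-6) = -72
d_6 = -3(-72) + 2(16) + 2(-6) = 236

236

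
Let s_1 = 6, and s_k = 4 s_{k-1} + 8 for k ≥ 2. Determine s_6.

s_2 = 4·6 + 8 = 32
s_3 = 4·32 + 8 = 136
s_4 = 4·136 + 8 = 552
s_5 = 4·552 + 8 = 2216
s_6 = 4·2216 + 8 = 8872

8872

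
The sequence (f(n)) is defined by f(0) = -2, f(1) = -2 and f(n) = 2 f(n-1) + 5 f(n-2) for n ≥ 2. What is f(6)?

-1694

f(2) = 2·(-2) + 5·(-2) = -14
f(3) = 2·(-14) + 5·(-2) = -38
f(4) = 2·(-38) + 5·(-14) = -146
f(5) = 2·(-146) + 5·(-38) = -482
f(6) = 2·(-482) + 5·(-146) = -1694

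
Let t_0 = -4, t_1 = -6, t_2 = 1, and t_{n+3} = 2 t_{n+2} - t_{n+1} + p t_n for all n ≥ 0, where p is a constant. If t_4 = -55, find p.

5

t_3 = 8 - 4p
t_4 = 15 - 14p
So 15 - 14p = -55, giving p = 5.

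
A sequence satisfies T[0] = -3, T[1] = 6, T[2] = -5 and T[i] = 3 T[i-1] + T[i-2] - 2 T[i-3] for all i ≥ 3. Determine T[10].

T[3] = 3*(-5) + 6 - 2*(-3) = -3
T[4] = 3*(-3) + (-5) - 2*6 = -26
T[5] = 3*(-26) + (-3) - 2*(-5) = -71
T[6] = 3*(-71) + (-26) - 2*(-3) = -233
T[7] = 3*(-233) + (-71) - 2*(-26) = -718
T[8] = 3*(-718) + (-233) - 2*(-71) = -2245
T[9] = 3*(-2245) + (-718) - 2*(-233) = -6987
T[10] = 3*(-6987) + (-2245) - 2*(-718) = -21770

-21770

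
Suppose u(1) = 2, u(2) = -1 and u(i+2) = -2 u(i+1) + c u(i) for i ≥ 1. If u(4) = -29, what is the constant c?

u(3) = 2 + 2c
u(4) = -4 - 5c
So -4 - 5c = -29, giving c = 5.

5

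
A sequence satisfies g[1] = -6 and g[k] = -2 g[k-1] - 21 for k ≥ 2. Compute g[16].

-32775

The fixed point is -21/(1 + 2) = -7, so g[k] + 7 = -2(g[k-1] + 7).
Hence g[k] = 1·(-2)^{k-1} - 7.
g[16] = 1·(-2)^{15} - 7 = 1·-32768 - 7 = -32775.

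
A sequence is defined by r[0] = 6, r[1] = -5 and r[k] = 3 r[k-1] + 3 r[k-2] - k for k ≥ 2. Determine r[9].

-38745

r[2] = 3*(-5) + 3*6 - 2 = 1
r[3] = 3*1 + 3*(-5) - 3 = -15
r[4] = 3*(-15) + 3*1 - 4 = -46
r[5] = 3*(-46) + 3*(-15) - 5 = -188
r[6] = 3*(-188) + 3*(-46) - 6 = -708
r[7] = 3*(-708) + 3*(-188) - 7 = -2695
r[8] = 3*(-2695) + 3*(-708) - 8 = -10217
r[9] = 3*(-10217) + 3*(-2695) - 9 = -38745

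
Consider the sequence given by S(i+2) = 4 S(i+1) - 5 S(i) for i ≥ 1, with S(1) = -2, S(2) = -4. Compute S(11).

474

S(3) = 4(-4) - 5(-2) = -6
S(4) = 4(-6) - 5(-4) = -4
S(5) = 4(-4) - 5(-6) = 14
S(6) = 4(14) - 5(-4) = 76
S(7) = 4(76) - 5(14) = 234
S(8) = 4(234) - 5(76) = 556
S(9) = 4(556) - 5(234) = 1054
S(10) = 4(1054) - 5(556) = 1436
S(11) = 4(1436) - 5(1054) = 474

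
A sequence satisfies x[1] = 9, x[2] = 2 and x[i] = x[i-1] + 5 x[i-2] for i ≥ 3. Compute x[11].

x[3] = 2 + 5(9) = 47
x[4] = 47 + 5(2) = 57
x[5] = 57 + 5(47) = 292
x[6] = 292 + 5(57) = 577
x[7] = 577 + 5(292) = 2037
x[8] = 2037 + 5(577) = 4922
x[9] = 4922 + 5(2037) = 15107
x[10] = 15107 + 5(4922) = 39717
x[11] = 39717 + 5(15107) = 115252

115252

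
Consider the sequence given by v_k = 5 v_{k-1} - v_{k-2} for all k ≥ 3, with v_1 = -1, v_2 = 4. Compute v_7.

11111

v_3 = 5·4 - (-1) = 21
v_4 = 5·21 - 4 = 101
v_5 = 5·101 - 21 = 484
v_6 = 5·484 - 101 = 2319
v_7 = 5·2319 - 484 = 11111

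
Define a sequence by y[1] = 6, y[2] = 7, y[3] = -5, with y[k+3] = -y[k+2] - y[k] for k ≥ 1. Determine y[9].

y[4] = -(-5) - 6 = -1
y[5] = -(-1) - 7 = -6
y[6] = -(-6) - (-5) = 11
y[7] = -11 - (-1) = -10
y[8] = -(-10) - (-6) = 16
y[9] = -16 - 11 = -27

-27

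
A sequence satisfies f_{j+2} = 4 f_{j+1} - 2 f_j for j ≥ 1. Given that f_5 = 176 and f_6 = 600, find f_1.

4

Rearranging, f_{j-2} = (f_j - 4 f_{j-1}) / -2.
f_4 = (600 - 4·176) / -2 = -104/-2 = 52
f_3 = (176 - 4·52) / -2 = -32/-2 = 16
f_2 = (52 - 4·16) / -2 = -12/-2 = 6
f_1 = (16 - 4·6) / -2 = -8/-2 = 4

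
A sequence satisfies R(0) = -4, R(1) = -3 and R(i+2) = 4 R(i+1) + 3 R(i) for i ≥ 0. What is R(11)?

-22956441

R(2) = 4*(-3) + 3*(-4) = -24
R(3) = 4*(-24) + 3*(-3) = -105
R(4) = 4*(-105) + 3*(-24) = -492
R(5) = 4*(-492) + 3*(-105) = -2283
R(6) = 4*(-2283) + 3*(-492) = -10608
R(7) = 4*(-10608) + 3*(-2283) = -49281
R(8) = 4*(-49281) + 3*(-10608) = -228948
R(9) = 4*(-228948) + 3*(-49281) = -1063635
R(10) = 4*(-1063635) + 3*(-228948) = -4941384
R(11) = 4*(-4941384) + 3*(-1063635) = -22956441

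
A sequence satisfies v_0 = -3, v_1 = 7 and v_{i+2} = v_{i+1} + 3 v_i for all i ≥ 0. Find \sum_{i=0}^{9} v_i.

v_2 = 7 + 3*(-3) = -2
v_3 = (-2) + 3*7 = 19
v_4 = 19 + 3*(-2) = 13
v_5 = 13 + 3*19 = 70
v_6 = 70 + 3*13 = 109
v_7 = 109 + 3*70 = 319
v_8 = 319 + 3*109 = 646
v_9 = 646 + 3*319 = 1603
Sum = (-3) + 7 + (-2) + 19 + 13 + 70 + 109 + 319 + 646 + 1603 = 2781

2781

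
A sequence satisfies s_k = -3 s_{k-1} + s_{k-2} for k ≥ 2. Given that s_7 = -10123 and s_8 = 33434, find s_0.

5

Rearranging, s_{k-2} = s_k + 3 s_{k-1}.
s_6 = 33434 + 3(-10123) = 3065
s_5 = -10123 + 3(3065) = -928
s_4 = 3065 + 3(-928) = 281
s_3 = -928 + 3(281) = -85
s_2 = 281 + 3(-85) = 26
s_1 = -85 + 3(26) = -7
s_0 = 26 + 3(-7) = 5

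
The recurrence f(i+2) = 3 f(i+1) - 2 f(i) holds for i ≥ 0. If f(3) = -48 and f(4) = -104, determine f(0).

Rearranging, f(i-2) = (f(i) - 3 f(i-1)) / -2.
f(2) = (-104 - 3(-48)) / -2 = 40/-2 = -20
f(1) = (-48 - 3(-20)) / -2 = 12/-2 = -6
f(0) = (-20 - 3(-6)) / -2 = -2/-2 = 1

1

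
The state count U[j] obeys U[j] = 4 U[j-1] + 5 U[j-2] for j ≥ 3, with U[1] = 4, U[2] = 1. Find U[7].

13024

U[3] = 4*1 + 5*4 = 24
U[4] = 4*24 + 5*1 = 101
U[5] = 4*101 + 5*24 = 524
U[6] = 4*524 + 5*101 = 2601
U[7] = 4*2601 + 5*524 = 13024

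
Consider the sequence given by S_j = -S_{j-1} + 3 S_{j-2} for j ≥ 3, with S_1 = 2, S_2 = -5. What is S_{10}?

S_3 = -(-5) + 3*2 = 11
S_4 = -11 + 3*(-5) = -26
S_5 = -(-26) + 3*11 = 59
S_6 = -59 + 3*(-26) = -137
S_7 = -(-137) + 3*59 = 314
S_8 = -314 + 3*(-137) = -725
S_9 = -(-725) + 3*314 = 1667
S_{10} = -1667 + 3*(-725) = -3842

-3842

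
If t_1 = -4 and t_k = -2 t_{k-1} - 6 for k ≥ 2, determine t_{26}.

The fixed point is -6/(1 + 2) = -2, so t_k + 2 = -2(t_{k-1} + 2).
Hence t_k = -2·(-2)^{k-1} - 2.
t_{26} = -2·(-2)^{25} - 2 = -2·-33554432 - 2 = 67108862.

67108862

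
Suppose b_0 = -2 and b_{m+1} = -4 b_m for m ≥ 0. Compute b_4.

-512

b_1 = -4*(-2) = 8
b_2 = -4*8 = -32
b_3 = -4*(-32) = 128
b_4 = -4*128 = -512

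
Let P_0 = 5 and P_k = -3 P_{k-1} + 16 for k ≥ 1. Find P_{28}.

22876792454965

The fixed point is 16/(1 + 3) = 4, so P_k - 4 = -3(P_{k-1} - 4).
Hence P_k = 1·(-3)^k + 4.
P_{28} = 1·(-3)^{28} + 4 = 1·22876792454961 + 4 = 22876792454965.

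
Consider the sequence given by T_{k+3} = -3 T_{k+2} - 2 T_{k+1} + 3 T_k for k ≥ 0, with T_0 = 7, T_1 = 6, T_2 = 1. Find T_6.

31

T_3 = -3*1 - 2*6 + 3*7 = 6
T_4 = -3*6 - 2*1 + 3*6 = -2
T_5 = -3*(-2) - 2*6 + 3*1 = -3
T_6 = -3*(-3) - 2*(-2) + 3*6 = 31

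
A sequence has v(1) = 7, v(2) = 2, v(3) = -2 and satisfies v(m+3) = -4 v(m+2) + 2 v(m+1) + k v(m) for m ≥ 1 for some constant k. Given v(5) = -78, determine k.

v(4) = 12 + 7k
v(5) = -52 - 26k
So -52 - 26k = -78, giving k = 1.

1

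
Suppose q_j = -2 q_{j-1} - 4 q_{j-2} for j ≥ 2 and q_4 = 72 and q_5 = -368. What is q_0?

7

Rearranging, q_{j-2} = (q_j + 2 q_{j-1}) / -4.
q_3 = (-368 + 2·72) / -4 = -224/-4 = 56
q_2 = (72 + 2·56) / -4 = 184/-4 = -46
q_1 = (56 + 2·(-46)) / -4 = -36/-4 = 9
q_0 = (-46 + 2·9) / -4 = -28/-4 = 7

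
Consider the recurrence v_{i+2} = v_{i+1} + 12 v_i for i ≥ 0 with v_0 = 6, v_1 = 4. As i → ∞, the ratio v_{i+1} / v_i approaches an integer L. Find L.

The characteristic equation is r^2 - r - 12 = 0, which factors as (r - 4)(r + 3) = 0.
So the roots are 4 and -3. Since |4| > |-3| and the coefficient of 4^i is non-zero, the ratio tends to 4.

4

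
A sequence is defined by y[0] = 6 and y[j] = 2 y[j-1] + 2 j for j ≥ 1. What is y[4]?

148

y[1] = 2*6 + 2 = 14
y[2] = 2*14 + 4 = 32
y[3] = 2*32 + 6 = 70
y[4] = 2*70 + 8 = 148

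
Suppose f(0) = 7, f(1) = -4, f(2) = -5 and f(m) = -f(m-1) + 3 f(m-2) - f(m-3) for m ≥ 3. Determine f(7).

f(3) = -(-5) + 3·(-4) - 7 = -14
f(4) = -(-14) + 3·(-5) - (-4) = 3
f(5) = -3 + 3·(-14) - (-5) = -40
f(6) = -(-40) + 3·3 - (-14) = 63
f(7) = -63 + 3·(-40) - 3 = -186

-186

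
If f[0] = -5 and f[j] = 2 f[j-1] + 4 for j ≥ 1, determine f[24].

-16777220

The fixed point is 4/(1 - 2) = -4, so f[j] + 4 = 2(f[j-1] + 4).
Hence f[j] = -1·2^j - 4.
f[24] = -1·2^{24} - 4 = -1·16777216 - 4 = -16777220.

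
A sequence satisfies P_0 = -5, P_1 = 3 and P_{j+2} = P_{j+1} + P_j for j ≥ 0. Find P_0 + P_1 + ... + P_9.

-11

P_2 = 3 + (-5) = -2
P_3 = (-2) + 3 = 1
P_4 = 1 + (-2) = -1
P_5 = (-1) + 1 = 0
P_6 = 0 + (-1) = -1
P_7 = (-1) + 0 = -1
P_8 = (-1) + (-1) = -2
P_9 = (-2) + (-1) = -3
Sum = (-5) + 3 + (-2) + 1 + (-1) + 0 + (-1) + (-1) + (-2) + (-3) = -11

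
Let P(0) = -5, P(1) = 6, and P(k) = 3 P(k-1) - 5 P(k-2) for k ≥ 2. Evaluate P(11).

P(2) = 3·6 - 5·(-5) = 43
P(3) = 3·43 - 5·6 = 99
P(4) = 3·99 - 5·43 = 82
P(5) = 3·82 - 5·99 = -249
P(6) = 3·(-249) - 5·82 = -1157
P(7) = 3·(-1157) - 5·(-249) = -2226
P(8) = 3·(-2226) - 5·(-1157) = -893
P(9) = 3·(-893) - 5·(-2226) = 8451
P(10) = 3·8451 - 5·(-893) = 29818
P(11) = 3·29818 - 5·8451 = 47199

47199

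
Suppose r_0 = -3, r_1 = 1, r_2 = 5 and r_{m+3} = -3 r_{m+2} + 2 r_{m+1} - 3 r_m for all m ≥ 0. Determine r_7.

-1087

r_3 = -3(5) + 2(1) - 3(-3) = -4
r_4 = -3(-4) + 2(5) - 3(1) = 19
r_5 = -3(19) + 2(-4) - 3(5) = -80
r_6 = -3(-80) + 2(19) - 3(-4) = 290
r_7 = -3(290) + 2(-80) - 3(19) = -1087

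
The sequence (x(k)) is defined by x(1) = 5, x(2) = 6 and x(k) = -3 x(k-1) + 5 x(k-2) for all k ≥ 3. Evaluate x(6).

x(3) = -3·6 + 5·5 = 7
x(4) = -3·7 + 5·6 = 9
x(5) = -3·9 + 5·7 = 8
x(6) = -3·8 + 5·9 = 21

21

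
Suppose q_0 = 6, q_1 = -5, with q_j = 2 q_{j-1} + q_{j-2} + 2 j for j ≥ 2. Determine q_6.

q_2 = 2·(-5) + 6 + 4 = 0
q_3 = 2·0 + (-5) + 6 = 1
q_4 = 2·1 + 0 + 8 = 10
q_5 = 2·10 + 1 + 10 = 31
q_6 = 2·31 + 10 + 12 = 84

84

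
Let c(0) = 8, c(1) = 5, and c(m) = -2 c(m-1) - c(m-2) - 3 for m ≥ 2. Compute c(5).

c(2) = -2·5 - 8 - 3 = -21
c(3) = -2·(-21) - 5 - 3 = 34
c(4) = -2·34 - (-21) - 3 = -50
c(5) = -2·(-50) - 34 - 3 = 63

63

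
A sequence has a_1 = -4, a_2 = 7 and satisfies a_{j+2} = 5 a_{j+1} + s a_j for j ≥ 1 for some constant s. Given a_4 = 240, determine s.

a_3 = 35 - 4s
a_4 = 175 - 13s
So 175 - 13s = 240, giving s = -5.

-5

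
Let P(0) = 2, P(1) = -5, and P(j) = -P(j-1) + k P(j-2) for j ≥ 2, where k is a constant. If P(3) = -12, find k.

1

P(2) = 5 + 2k
P(3) = -5 - 7k
So -5 - 7k = -12, giving k = 1.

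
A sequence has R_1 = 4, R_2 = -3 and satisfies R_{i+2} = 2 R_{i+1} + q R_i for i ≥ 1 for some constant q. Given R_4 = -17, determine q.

R_3 = -6 + 4q
R_4 = -12 + 5q
So -12 + 5q = -17, giving q = -1.

-1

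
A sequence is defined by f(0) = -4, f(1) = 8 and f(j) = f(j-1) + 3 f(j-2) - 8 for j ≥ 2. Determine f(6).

f(2) = 8 + 3(-4) - 8 = -12
f(3) = (-12) + 3(8) - 8 = 4
f(4) = 4 + 3(-12) - 8 = -40
f(5) = (-40) + 3(4) - 8 = -36
f(6) = (-36) + 3(-40) - 8 = -164

-164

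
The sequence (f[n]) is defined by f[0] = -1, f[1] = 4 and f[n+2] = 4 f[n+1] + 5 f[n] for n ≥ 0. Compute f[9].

f[2] = 4*4 + 5*(-1) = 11
f[3] = 4*11 + 5*4 = 64
f[4] = 4*64 + 5*11 = 311
f[5] = 4*311 + 5*64 = 1564
f[6] = 4*1564 + 5*311 = 7811
f[7] = 4*7811 + 5*1564 = 39064
f[8] = 4*39064 + 5*7811 = 195311
f[9] = 4*195311 + 5*39064 = 976564

976564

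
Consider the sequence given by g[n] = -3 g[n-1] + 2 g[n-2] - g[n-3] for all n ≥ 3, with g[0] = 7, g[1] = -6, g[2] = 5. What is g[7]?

-5625

g[3] = -3*5 + 2*(-6) - 7 = -34
g[4] = -3*(-34) + 2*5 - (-6) = 118
g[5] = -3*118 + 2*(-34) - 5 = -427
g[6] = -3*(-427) + 2*118 - (-34) = 1551
g[7] = -3*1551 + 2*(-427) - 118 = -5625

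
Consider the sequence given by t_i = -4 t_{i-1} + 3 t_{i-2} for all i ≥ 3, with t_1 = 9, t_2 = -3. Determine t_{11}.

t_3 = -4·(-3) + 3·9 = 39
t_4 = -4·39 + 3·(-3) = -165
t_5 = -4·(-165) + 3·39 = 777
t_6 = -4·777 + 3·(-165) = -3603
t_7 = -4·(-3603) + 3·777 = 16743
t_8 = -4·16743 + 3·(-3603) = -77781
t_9 = -4·(-77781) + 3·16743 = 361353
t_{10} = -4·361353 + 3·(-77781) = -1678755
t_{11} = -4·(-1678755) + 3·361353 = 7799079

7799079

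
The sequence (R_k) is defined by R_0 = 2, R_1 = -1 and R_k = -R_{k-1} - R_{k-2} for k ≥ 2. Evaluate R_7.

-1

R_2 = -(-1) - 2 = -1
R_3 = -(-1) - (-1) = 2
R_4 = -2 - (-1) = -1
R_5 = -(-1) - 2 = -1
R_6 = -(-1) - (-1) = 2
R_7 = -2 - (-1) = -1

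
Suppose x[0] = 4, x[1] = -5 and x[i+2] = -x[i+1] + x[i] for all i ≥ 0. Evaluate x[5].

x[2] = -(-5) + 4 = 9
x[3] = -9 + (-5) = -14
x[4] = -(-14) + 9 = 23
x[5] = -23 + (-14) = -37

-37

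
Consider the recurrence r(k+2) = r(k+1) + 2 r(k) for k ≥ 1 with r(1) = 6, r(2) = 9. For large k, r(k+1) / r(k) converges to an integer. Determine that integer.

2

The characteristic equation is r^2 - r - 2 = 0, which factors as (r - 2)(r + 1) = 0.
So the roots are 2 and -1. Since |2| > |-1| and the coefficient of 2^k is non-zero, the ratio tends to 2.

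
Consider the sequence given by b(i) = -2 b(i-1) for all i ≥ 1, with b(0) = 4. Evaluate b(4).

64

b(1) = -2·4 = -8
b(2) = -2·(-8) = 16
b(3) = -2·16 = -32
b(4) = -2·(-32) = 64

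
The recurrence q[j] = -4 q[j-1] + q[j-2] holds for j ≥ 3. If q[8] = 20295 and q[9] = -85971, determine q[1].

-3

Rearranging, q[j-2] = q[j] + 4 q[j-1].
q[7] = -85971 + 4(20295) = -4791
q[6] = 20295 + 4(-4791) = 1131
q[5] = -4791 + 4(1131) = -267
q[4] = 1131 + 4(-267) = 63
q[3] = -267 + 4(63) = -15
q[2] = 63 + 4(-15) = 3
q[1] = -15 + 4(3) = -3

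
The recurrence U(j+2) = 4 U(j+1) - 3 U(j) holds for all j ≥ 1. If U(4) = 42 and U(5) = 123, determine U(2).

Rearranging, U(j-2) = (U(j) - 4 U(j-1)) / -3.
U(3) = (123 - 4(42)) / -3 = -45/-3 = 15
U(2) = (42 - 4(15)) / -3 = -18/-3 = 6

6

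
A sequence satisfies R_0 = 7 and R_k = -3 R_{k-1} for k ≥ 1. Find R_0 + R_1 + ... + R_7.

R_1 = -3·7 = -21
R_2 = -3·(-21) = 63
R_3 = -3·63 = -189
R_4 = -3·(-189) = 567
R_5 = -3·567 = -1701
R_6 = -3·(-1701) = 5103
R_7 = -3·5103 = -15309
Sum = 7 + (-21) + 63 + (-189) + 567 + (-1701) + 5103 + (-15309) = -11480

-11480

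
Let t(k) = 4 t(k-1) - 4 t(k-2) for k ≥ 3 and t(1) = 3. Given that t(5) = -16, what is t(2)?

Let t(2) = x.
t(3) = -12 + 4x
t(4) = -48 + 12x
t(5) = -144 + 32x
So -144 + 32x = -16, giving x = 4.

4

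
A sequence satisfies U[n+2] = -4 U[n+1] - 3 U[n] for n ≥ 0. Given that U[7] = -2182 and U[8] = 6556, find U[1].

Rearranging, U[n-2] = (U[n] + 4 U[n-1]) / -3.
U[6] = (6556 + 4(-2182)) / -3 = -2172/-3 = 724
U[5] = (-2182 + 4(724)) / -3 = 714/-3 = -238
U[4] = (724 + 4(-238)) / -3 = -228/-3 = 76
U[3] = (-238 + 4(76)) / -3 = 66/-3 = -22
U[2] = (76 + 4(-22)) / -3 = -12/-3 = 4
U[1] = (-22 + 4(4)) / -3 = -6/-3 = 2

2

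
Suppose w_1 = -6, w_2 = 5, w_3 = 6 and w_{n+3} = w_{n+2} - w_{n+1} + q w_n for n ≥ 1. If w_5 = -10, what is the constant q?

5

w_4 = 1 - 6q
w_5 = -5 - q
So -5 - q = -10, giving q = 5.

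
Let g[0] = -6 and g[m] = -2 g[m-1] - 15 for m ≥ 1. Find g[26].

The fixed point is -15/(1 + 2) = -5, so g[m] + 5 = -2(g[m-1] + 5).
Hence g[m] = -1·(-2)^m - 5.
g[26] = -1·(-2)^{26} - 5 = -1·67108864 - 5 = -67108869.

-67108869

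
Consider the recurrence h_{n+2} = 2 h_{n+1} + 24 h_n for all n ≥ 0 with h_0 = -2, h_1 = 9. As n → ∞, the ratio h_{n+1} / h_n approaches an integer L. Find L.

The characteristic equation is r^2 - 2r - 24 = 0, which factors as (r - 6)(r + 4) = 0.
So the roots are 6 and -4. Since |6| > |-4| and the coefficient of 6^n is non-zero, the ratio tends to 6.

6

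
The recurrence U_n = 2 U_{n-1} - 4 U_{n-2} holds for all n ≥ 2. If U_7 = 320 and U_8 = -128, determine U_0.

3

Rearranging, U_{n-2} = (U_n - 2 U_{n-1}) / -4.
U_6 = (-128 - 2(320)) / -4 = -768/-4 = 192
U_5 = (320 - 2(192)) / -4 = -64/-4 = 16
U_4 = (192 - 2(16)) / -4 = 160/-4 = -40
U_3 = (16 - 2(-40)) / -4 = 96/-4 = -24
U_2 = (-40 - 2(-24)) / -4 = 8/-4 = -2
U_1 = (-24 - 2(-2)) / -4 = -20/-4 = 5
U_0 = (-2 - 2(5)) / -4 = -12/-4 = 3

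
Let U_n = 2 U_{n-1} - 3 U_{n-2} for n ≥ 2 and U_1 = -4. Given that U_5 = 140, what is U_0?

Let U_0 = y.
U_2 = -8 - 3y
U_3 = -4 - 6y
U_4 = 16 - 3y
U_5 = 44 + 12y
So 44 + 12y = 140, giving y = 8.

8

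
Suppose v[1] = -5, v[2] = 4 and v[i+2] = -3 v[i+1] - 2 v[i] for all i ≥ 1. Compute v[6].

v[3] = -3*4 - 2*(-5) = -2
v[4] = -3*(-2) - 2*4 = -2
v[5] = -3*(-2) - 2*(-2) = 10
v[6] = -3*10 - 2*(-2) = -26

-26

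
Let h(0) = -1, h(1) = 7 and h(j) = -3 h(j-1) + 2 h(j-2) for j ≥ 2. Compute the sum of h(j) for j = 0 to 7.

10410

h(2) = -3(7) + 2(-1) = -23
h(3) = -3(-23) + 2(7) = 83
h(4) = -3(83) + 2(-23) = -295
h(5) = -3(-295) + 2(83) = 1051
h(6) = -3(1051) + 2(-295) = -3743
h(7) = -3(-3743) + 2(1051) = 13331
Sum = (-1) + 7 + (-23) + 83 + (-295) + 1051 + (-3743) + 13331 = 10410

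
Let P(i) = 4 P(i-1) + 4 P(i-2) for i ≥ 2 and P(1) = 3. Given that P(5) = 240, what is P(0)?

Let P(0) = x.
P(2) = 12 + 4x
P(3) = 60 + 16x
P(4) = 288 + 80x
P(5) = 1392 + 384x
So 1392 + 384x = 240, giving x = -3.

-3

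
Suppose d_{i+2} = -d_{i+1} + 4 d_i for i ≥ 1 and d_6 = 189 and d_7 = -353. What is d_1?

Rearranging, d_{i-2} = (d_i + d_{i-1}) / 4.
d_5 = (-353 + 189) / 4 = -164/4 = -41
d_4 = (189 + (-41)) / 4 = 148/4 = 37
d_3 = (-41 + 37) / 4 = -4/4 = -1
d_2 = (37 + (-1)) / 4 = 36/4 = 9
d_1 = (-1 + 9) / 4 = 8/4 = 2

2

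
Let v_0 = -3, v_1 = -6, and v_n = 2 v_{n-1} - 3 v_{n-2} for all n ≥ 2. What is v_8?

v_2 = 2(-6) - 3(-3) = -3
v_3 = 2(-3) - 3(-6) = 12
v_4 = 2(12) - 3(-3) = 33
v_5 = 2(33) - 3(12) = 30
v_6 = 2(30) - 3(33) = -39
v_7 = 2(-39) - 3(30) = -168
v_8 = 2(-168) - 3(-39) = -219

-219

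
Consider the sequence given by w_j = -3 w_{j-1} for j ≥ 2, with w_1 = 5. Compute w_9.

32805

w_2 = -3*5 = -15
w_3 = -3*(-15) = 45
w_4 = -3*45 = -135
w_5 = -3*(-135) = 405
w_6 = -3*405 = -1215
w_7 = -3*(-1215) = 3645
w_8 = -3*3645 = -10935
w_9 = -3*(-10935) = 32805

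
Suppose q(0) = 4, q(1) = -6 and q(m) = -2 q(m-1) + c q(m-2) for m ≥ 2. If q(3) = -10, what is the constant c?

-1

q(2) = 12 + 4c
q(3) = -24 - 14c
So -24 - 14c = -10, giving c = -1.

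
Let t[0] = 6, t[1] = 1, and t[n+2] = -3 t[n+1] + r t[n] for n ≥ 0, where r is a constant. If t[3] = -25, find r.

2

t[2] = -3 + 6r
t[3] = 9 - 17r
So 9 - 17r = -25, giving r = 2.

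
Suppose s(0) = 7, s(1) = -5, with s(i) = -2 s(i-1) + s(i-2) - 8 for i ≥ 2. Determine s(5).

s(2) = -2(-5) + 7 - 8 = 9
s(3) = -2(9) + (-5) - 8 = -31
s(4) = -2(-31) + 9 - 8 = 63
s(5) = -2(63) + (-31) - 8 = -165

-165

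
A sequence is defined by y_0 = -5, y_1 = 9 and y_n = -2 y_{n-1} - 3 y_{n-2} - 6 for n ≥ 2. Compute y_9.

y_2 = -2·9 - 3·(-5) - 6 = -9
y_3 = -2·(-9) - 3·9 - 6 = -15
y_4 = -2·(-15) - 3·(-9) - 6 = 51
y_5 = -2·51 - 3·(-15) - 6 = -63
y_6 = -2·(-63) - 3·51 - 6 = -33
y_7 = -2·(-33) - 3·(-63) - 6 = 249
y_8 = -2·249 - 3·(-33) - 6 = -405
y_9 = -2·(-405) - 3·249 - 6 = 57

57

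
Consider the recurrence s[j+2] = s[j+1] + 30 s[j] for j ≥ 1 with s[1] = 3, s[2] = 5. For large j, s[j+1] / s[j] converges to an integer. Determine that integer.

The characteristic equation is r^2 - r - 30 = 0, which factors as (r - 6)(r + 5) = 0.
So the roots are 6 and -5. Since |6| > |-5| and the coefficient of 6^j is non-zero, the ratio tends to 6.

6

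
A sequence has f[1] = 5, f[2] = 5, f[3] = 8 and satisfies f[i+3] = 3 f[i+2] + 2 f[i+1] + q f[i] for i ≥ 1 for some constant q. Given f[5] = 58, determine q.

-3

f[4] = 34 + 5q
f[5] = 118 + 20q
So 118 + 20q = 58, giving q = -3.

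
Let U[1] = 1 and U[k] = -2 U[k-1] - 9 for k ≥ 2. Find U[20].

-2097155

The fixed point is -9/(1 + 2) = -3, so U[k] + 3 = -2(U[k-1] + 3).
Hence U[k] = 4·(-2)^{k-1} - 3.
U[20] = 4·(-2)^{19} - 3 = 4·-524288 - 3 = -2097155.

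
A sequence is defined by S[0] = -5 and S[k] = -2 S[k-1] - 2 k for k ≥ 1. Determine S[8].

S[1] = -2(-5) - 2 = 8
S[2] = -2(8) - 4 = -20
S[3] = -2(-20) - 6 = 34
S[4] = -2(34) - 8 = -76
S[5] = -2(-76) - 10 = 142
S[6] = -2(142) - 12 = -296
S[7] = -2(-296) - 14 = 578
S[8] = -2(578) - 16 = -1172

-1172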